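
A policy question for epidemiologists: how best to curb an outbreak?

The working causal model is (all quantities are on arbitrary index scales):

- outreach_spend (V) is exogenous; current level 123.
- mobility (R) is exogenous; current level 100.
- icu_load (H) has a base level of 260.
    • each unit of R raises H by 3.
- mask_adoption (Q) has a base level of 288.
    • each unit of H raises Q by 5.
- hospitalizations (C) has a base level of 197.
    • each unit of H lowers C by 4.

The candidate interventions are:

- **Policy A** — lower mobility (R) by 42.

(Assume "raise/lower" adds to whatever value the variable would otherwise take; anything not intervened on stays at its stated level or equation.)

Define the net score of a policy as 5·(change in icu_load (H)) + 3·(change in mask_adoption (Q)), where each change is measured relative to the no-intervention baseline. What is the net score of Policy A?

-2520

Baseline:
  R = 100
  H = 260 + 3·100 = 560
  Q = 288 + 5·560 = 3088
Policy A (R − 42):
  R = 100 − 42 = 58
  H = 260 + 3·58 = 434
  Q = 288 + 5·434 = 2458
ΔH = 434 − 560 = -126; ΔQ = 2458 − 3088 = -630
Score = 5·(-126) + 3·(-630) = -2520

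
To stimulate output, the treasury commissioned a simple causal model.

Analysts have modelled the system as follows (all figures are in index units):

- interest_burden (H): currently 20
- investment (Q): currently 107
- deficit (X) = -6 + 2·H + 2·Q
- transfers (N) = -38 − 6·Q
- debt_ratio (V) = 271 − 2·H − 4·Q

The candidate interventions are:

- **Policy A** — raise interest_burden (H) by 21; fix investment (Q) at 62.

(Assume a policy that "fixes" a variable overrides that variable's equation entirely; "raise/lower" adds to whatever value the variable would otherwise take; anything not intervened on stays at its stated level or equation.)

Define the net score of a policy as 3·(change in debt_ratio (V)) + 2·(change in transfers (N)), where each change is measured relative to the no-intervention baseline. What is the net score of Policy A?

954

Baseline:
  H = 20
  Q = 107
  N = -38 − 6·107 = -680
  V = 271 − 2·20 − 4·107 = -197
Policy A (H + 21, Q := 62):
  H = 20 + 21 = 41
  Q = 62
  N = -38 − 6·62 = -410
  V = 271 − 2·41 − 4·62 = -59
ΔV = -59 − (-197) = 138; ΔN = -410 − (-680) = 270
Score = 3·138 + 2·270 = 954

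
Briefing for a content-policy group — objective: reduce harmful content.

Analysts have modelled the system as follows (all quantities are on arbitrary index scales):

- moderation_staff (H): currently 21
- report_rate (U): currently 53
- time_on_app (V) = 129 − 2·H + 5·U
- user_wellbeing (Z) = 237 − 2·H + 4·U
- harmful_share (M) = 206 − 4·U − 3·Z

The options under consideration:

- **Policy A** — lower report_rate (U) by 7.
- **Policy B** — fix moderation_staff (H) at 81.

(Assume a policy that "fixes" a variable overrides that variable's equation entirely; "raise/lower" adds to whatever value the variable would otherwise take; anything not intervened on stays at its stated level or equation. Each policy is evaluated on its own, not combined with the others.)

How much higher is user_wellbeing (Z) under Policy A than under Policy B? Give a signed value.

Policy A (U − 7):
  H = 21
  U = 53 − 7 = 46
  Z = 237 − 2·21 + 4·46 = 379
Policy B (H := 81):
  H = 81
  U = 53
  Z = 237 − 2·81 + 4·53 = 287
Z: 379 − 287 = 92

92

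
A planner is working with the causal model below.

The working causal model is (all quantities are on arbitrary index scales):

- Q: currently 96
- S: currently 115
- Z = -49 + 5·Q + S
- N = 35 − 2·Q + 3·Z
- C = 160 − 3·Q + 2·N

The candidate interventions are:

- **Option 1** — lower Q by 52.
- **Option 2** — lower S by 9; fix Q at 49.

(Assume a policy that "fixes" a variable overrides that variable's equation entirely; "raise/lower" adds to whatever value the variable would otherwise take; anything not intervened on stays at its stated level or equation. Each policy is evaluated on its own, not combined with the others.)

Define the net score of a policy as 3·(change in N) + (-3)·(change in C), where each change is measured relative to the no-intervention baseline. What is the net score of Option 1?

1560

Baseline:
  Q = 96
  S = 115
  Z = -49 + 5·96 + 115 = 546
  N = 35 − 2·96 + 3·546 = 1481
  C = 160 − 3·96 + 2·1481 = 2834
Option 1 (Q − 52):
  Q = 96 − 52 = 44
  S = 115
  Z = -49 + 5·44 + 115 = 286
  N = 35 − 2·44 + 3·286 = 805
  C = 160 − 3·44 + 2·805 = 1638
ΔN = 805 − 1481 = -676; ΔC = 1638 − 2834 = -1196
Score = 3·(-676) + (-3)·(-1196) = 1560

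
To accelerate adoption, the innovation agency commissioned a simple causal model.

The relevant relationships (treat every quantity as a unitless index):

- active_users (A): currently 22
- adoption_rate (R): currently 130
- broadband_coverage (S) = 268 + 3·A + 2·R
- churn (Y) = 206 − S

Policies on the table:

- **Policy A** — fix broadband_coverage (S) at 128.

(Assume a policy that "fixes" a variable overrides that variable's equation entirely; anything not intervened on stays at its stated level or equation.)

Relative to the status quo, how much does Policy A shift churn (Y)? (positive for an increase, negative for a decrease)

Baseline:
  A = 22
  R = 130
  S = 268 + 3·22 + 2·130 = 594
  Y = 206 − 594 = -388
Policy A (S := 128):
  A = 22
  R = 130
  S = 128
  Y = 206 − 128 = 78
Change in Y: 78 − (-388) = 466

466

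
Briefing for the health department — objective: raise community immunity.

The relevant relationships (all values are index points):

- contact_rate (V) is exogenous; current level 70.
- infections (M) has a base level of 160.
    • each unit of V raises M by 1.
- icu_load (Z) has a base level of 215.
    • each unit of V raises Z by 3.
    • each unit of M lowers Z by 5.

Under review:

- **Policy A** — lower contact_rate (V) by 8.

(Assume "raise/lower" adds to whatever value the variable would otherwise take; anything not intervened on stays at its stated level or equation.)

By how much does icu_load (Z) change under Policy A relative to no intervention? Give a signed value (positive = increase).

Baseline:
  V = 70
  M = 160 + 70 = 230
  Z = 215 + 3·70 − 5·230 = -725
Policy A (V − 8):
  V = 70 − 8 = 62
  M = 160 + 62 = 222
  Z = 215 + 3·62 − 5·222 = -709
Change in Z: -709 − (-725) = 16

16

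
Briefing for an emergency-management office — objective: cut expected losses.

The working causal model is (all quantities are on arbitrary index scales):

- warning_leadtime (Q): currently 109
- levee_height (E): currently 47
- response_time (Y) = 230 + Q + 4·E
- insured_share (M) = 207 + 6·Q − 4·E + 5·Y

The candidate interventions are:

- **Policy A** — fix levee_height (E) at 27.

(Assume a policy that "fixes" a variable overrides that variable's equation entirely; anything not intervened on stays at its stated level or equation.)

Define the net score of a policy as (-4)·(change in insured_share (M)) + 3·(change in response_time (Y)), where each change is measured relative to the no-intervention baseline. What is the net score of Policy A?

1040

Baseline:
  Q = 109
  E = 47
  Y = 230 + 109 + 4·47 = 527
  M = 207 + 6·109 − 4·47 + 5·527 = 3308
Policy A (E := 27):
  Q = 109
  E = 27
  Y = 230 + 109 + 4·27 = 447
  M = 207 + 6·109 − 4·27 + 5·447 = 2988
ΔM = 2988 − 3308 = -320; ΔY = 447 − 527 = -80
Score = (-4)·(-320) + 3·(-80) = 1040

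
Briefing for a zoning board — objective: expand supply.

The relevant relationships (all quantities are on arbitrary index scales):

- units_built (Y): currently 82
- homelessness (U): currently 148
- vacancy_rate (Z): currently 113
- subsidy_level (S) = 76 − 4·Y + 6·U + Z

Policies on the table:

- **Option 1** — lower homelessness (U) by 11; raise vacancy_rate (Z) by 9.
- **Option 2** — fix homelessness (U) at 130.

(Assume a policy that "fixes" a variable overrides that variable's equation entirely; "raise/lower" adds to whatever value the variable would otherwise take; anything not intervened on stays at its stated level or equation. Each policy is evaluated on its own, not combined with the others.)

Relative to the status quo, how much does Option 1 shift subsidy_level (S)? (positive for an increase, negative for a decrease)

-57

Baseline:
  Y = 82
  U = 148
  Z = 113
  S = 76 − 4·82 + 6·148 + 113 = 749
Option 1 (U − 11, Z + 9):
  Y = 82
  U = 148 − 11 = 137
  Z = 113 + 9 = 122
  S = 76 − 4·82 + 6·137 + 122 = 692
Change in S: 692 − 749 = -57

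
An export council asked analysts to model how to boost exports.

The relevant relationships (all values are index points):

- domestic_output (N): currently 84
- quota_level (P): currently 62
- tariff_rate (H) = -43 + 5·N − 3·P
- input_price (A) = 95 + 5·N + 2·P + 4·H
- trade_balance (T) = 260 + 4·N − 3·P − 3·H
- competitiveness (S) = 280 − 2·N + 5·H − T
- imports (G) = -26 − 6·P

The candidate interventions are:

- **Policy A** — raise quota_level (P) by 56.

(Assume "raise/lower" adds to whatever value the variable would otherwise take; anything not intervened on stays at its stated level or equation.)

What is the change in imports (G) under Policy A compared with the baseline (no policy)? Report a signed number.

Baseline:
  P = 62
  G = -26 − 6·62 = -398
Policy A (P + 56):
  P = 62 + 56 = 118
  G = -26 − 6·118 = -734
Change in G: -734 − (-398) = -336

-336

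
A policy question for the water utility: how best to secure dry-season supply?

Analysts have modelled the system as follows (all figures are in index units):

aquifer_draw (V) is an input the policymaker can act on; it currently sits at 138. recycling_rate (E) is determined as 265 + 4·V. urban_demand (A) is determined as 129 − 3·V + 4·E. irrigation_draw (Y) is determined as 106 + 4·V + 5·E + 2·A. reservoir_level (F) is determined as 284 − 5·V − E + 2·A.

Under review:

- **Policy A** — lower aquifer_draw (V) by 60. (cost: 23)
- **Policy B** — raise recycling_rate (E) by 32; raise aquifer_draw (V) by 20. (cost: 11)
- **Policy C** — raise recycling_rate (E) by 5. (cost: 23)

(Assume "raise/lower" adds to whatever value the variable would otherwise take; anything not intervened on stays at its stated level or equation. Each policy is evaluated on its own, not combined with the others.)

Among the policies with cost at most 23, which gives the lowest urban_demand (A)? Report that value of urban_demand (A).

2203

Policy A (V − 60):
  V = 138 − 60 = 78
  E = 265 + 4·78 = 577
  A = 129 − 3·78 + 4·577 = 2203
Policy B (E + 32, V + 20):
  V = 138 + 20 = 158
  E = 265 + 4·158 (+32 from intervention) = 929
  A = 129 − 3·158 + 4·929 = 3371
Policy C (E + 5):
  V = 138
  E = 265 + 4·138 (+5 from intervention) = 822
  A = 129 − 3·138 + 4·822 = 3003
Comparing — Policy A: A=2203, Policy B: A=3371, Policy C: A=3003. Lowest is 2203 (Policy A).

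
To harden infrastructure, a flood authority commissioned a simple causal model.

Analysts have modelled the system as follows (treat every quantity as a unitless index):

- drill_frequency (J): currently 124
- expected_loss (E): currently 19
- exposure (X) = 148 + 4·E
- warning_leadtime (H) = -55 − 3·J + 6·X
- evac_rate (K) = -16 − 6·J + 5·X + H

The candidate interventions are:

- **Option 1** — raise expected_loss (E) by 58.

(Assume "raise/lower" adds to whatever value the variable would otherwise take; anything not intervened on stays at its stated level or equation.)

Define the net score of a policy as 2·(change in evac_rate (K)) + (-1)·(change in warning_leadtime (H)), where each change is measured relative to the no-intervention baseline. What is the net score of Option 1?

3712

Baseline:
  J = 124
  E = 19
  X = 148 + 4·19 = 224
  H = -55 − 3·124 + 6·224 = 917
  K = -16 − 6·124 + 5·224 + 917 = 1277
Option 1 (E + 58):
  J = 124
  E = 19 + 58 = 77
  X = 148 + 4·77 = 456
  H = -55 − 3·124 + 6·456 = 2309
  K = -16 − 6·124 + 5·456 + 2309 = 3829
ΔK = 3829 − 1277 = 2552; ΔH = 2309 − 917 = 1392
Score = 2·2552 + (-1)·1392 = 3712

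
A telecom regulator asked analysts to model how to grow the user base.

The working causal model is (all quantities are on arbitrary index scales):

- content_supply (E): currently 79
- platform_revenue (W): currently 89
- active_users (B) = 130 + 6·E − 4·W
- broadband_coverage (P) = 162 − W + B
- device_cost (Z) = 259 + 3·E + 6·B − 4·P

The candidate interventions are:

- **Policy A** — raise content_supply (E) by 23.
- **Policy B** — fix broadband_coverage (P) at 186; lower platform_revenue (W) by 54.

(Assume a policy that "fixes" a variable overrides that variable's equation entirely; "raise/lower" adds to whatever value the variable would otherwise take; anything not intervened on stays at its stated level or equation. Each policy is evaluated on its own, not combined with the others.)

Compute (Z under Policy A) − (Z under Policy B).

-1491

Policy A (E + 23):
  E = 79 + 23 = 102
  W = 89
  B = 130 + 6·102 − 4·89 = 386
  P = 162 − 89 + 386 = 459
  Z = 259 + 3·102 + 6·386 − 4·459 = 1045
Policy B (P := 186, W − 54):
  E = 79
  W = 89 − 54 = 35
  B = 130 + 6·79 − 4·35 = 464
  P = 186
  Z = 259 + 3·79 + 6·464 − 4·186 = 2536
Z: 1045 − 2536 = -1491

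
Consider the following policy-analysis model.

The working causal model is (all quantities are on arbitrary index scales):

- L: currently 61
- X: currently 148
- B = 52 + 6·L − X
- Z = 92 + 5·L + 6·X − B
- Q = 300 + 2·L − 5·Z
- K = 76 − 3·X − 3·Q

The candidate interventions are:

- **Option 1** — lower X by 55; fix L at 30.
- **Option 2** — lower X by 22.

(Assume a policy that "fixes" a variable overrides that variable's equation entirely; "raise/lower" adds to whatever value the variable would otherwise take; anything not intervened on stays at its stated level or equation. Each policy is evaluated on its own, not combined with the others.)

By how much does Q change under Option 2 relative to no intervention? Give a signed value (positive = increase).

Baseline:
  L = 61
  X = 148
  B = 52 + 6·61 − 148 = 270
  Z = 92 + 5·61 + 6·148 − 270 = 1015
  Q = 300 + 2·61 − 5·1015 = -4653
Option 2 (X − 22):
  L = 61
  X = 148 − 22 = 126
  B = 52 + 6·61 − 126 = 292
  Z = 92 + 5·61 + 6·126 − 292 = 861
  Q = 300 + 2·61 − 5·861 = -3883
Change in Q: -3883 − (-4653) = 770

770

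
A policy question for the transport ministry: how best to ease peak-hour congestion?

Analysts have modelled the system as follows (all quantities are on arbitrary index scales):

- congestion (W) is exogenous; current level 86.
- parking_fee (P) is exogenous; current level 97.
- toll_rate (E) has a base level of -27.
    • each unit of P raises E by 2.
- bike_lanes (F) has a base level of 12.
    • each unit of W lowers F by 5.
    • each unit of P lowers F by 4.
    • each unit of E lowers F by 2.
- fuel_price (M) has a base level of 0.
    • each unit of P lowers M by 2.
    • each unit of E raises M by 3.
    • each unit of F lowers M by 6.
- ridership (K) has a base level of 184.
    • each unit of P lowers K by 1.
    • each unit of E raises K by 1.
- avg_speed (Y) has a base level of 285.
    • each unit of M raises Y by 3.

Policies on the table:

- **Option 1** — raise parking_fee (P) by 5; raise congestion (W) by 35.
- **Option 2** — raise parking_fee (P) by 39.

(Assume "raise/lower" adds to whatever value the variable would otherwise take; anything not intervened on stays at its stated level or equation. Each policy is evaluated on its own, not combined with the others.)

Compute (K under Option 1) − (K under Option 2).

Option 1 (P + 5, W + 35):
  P = 97 + 5 = 102
  E = -27 + 2·102 = 177
  K = 184 − 102 + 177 = 259
Option 2 (P + 39):
  P = 97 + 39 = 136
  E = -27 + 2·136 = 245
  K = 184 − 136 + 245 = 293
K: 259 − 293 = -34

-34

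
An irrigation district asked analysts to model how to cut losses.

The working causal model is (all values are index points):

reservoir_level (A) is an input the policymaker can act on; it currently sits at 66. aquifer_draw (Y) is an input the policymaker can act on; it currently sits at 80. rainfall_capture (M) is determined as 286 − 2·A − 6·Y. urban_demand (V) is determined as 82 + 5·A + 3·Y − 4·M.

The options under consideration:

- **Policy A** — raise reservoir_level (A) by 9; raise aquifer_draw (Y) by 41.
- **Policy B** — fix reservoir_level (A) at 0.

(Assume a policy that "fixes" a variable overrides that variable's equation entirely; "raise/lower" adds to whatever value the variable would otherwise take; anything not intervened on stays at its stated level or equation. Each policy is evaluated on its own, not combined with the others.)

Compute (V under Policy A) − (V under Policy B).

Policy A (A + 9, Y + 41):
  A = 66 + 9 = 75
  Y = 80 + 41 = 121
  M = 286 − 2·75 − 6·121 = -590
  V = 82 + 5·75 + 3·121 − 4·(-590) = 3180
Policy B (A := 0):
  A = 0
  Y = 80
  M = 286 − 2·0 − 6·80 = -194
  V = 82 + 5·0 + 3·80 − 4·(-194) = 1098
V: 3180 − 1098 = 2082

2082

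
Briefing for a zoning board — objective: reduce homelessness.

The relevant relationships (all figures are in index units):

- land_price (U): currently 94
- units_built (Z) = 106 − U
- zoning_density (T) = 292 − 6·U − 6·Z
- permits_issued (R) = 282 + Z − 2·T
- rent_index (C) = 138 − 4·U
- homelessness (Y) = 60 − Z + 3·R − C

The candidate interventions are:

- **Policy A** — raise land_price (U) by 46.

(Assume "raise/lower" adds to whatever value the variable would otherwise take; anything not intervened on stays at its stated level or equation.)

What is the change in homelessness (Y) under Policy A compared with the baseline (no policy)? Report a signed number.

Baseline:
  U = 94
  Z = 106 − 94 = 12
  T = 292 − 6·94 − 6·12 = -344
  R = 282 + 12 − 2·(-344) = 982
  C = 138 − 4·94 = -238
  Y = 60 − 12 + 3·982 − (-238) = 3232
Policy A (U + 46):
  U = 94 + 46 = 140
  Z = 106 − 140 = -34
  T = 292 − 6·140 − 6·(-34) = -344
  R = 282 + (-34) − 2·(-344) = 936
  C = 138 − 4·140 = -422
  Y = 60 − (-34) + 3·936 − (-422) = 3324
Change in Y: 3324 − 3232 = 92

92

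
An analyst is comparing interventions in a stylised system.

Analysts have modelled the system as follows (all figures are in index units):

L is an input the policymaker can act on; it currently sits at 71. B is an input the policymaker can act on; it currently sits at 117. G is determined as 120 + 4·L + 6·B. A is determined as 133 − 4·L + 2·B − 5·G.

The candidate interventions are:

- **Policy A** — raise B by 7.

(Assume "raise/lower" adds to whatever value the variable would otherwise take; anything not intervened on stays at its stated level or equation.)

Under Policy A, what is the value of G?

1148

Policy A (B + 7):
  L = 71
  B = 117 + 7 = 124
  G = 120 + 4·71 + 6·124 = 1148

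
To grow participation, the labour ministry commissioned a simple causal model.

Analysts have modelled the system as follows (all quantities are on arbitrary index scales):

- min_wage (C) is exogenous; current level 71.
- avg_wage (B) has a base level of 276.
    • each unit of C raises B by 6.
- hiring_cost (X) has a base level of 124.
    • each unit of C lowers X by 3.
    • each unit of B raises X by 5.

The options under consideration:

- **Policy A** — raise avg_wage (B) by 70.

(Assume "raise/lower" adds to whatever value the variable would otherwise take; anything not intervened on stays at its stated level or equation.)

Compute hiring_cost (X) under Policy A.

Policy A (B + 70):
  C = 71
  B = 276 + 6·71 (+70 from intervention) = 772
  X = 124 − 3·71 + 5·772 = 3771

3771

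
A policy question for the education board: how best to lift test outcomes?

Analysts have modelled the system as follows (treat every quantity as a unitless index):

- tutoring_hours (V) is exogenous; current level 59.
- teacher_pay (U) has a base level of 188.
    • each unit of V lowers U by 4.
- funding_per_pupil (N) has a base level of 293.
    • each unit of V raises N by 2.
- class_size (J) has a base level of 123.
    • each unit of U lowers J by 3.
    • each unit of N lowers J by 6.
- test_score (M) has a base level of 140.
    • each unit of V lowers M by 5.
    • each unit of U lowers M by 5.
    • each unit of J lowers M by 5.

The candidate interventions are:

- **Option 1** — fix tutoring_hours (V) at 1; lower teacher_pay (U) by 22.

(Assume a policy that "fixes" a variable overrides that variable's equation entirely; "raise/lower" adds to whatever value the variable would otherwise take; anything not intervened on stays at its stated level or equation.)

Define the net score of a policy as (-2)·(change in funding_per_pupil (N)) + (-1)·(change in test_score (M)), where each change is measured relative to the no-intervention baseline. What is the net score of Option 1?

1322

Baseline:
  V = 59
  U = 188 − 4·59 = -48
  N = 293 + 2·59 = 411
  J = 123 − 3·(-48) − 6·411 = -2199
  M = 140 − 5·59 − 5·(-48) − 5·(-2199) = 11080
Option 1 (V := 1, U − 22):
  V = 1
  U = 188 − 4·1 (−22 from intervention) = 162
  N = 293 + 2·1 = 295
  J = 123 − 3·162 − 6·295 = -2133
  M = 140 − 5·1 − 5·162 − 5·(-2133) = 9990
ΔN = 295 − 411 = -116; ΔM = 9990 − 11080 = -1090
Score = (-2)·(-116) + (-1)·(-1090) = 1322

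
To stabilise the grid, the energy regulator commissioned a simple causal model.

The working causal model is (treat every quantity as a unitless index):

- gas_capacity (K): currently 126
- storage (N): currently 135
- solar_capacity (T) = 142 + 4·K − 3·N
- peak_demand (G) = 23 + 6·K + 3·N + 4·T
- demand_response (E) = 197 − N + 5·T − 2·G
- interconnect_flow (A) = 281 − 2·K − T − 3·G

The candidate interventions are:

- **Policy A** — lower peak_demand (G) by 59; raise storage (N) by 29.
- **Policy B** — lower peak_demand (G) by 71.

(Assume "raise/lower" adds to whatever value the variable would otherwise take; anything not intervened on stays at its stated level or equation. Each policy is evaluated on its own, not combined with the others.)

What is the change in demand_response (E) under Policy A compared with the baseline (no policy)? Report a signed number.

176

Baseline:
  K = 126
  N = 135
  T = 142 + 4·126 − 3·135 = 241
  G = 23 + 6·126 + 3·135 + 4·241 = 2148
  E = 197 − 135 + 5·241 − 2·2148 = -3029
Policy A (G − 59, N + 29):
  K = 126
  N = 135 + 29 = 164
  T = 142 + 4·126 − 3·164 = 154
  G = 23 + 6·126 + 3·164 + 4·154 (−59 from intervention) = 1828
  E = 197 − 164 + 5·154 − 2·1828 = -2853
Change in E: -2853 − (-3029) = 176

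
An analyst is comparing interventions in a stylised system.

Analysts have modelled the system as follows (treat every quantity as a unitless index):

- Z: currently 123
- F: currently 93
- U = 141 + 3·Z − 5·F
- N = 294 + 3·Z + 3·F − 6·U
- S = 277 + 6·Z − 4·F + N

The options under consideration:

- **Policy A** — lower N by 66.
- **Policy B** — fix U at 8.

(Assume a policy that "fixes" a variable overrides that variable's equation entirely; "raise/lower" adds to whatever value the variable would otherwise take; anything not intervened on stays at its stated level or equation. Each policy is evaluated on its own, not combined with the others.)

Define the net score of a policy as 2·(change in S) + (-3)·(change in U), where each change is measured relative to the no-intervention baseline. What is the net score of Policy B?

555

Baseline:
  Z = 123
  F = 93
  U = 141 + 3·123 − 5·93 = 45
  N = 294 + 3·123 + 3·93 − 6·45 = 672
  S = 277 + 6·123 − 4·93 + 672 = 1315
Policy B (U := 8):
  Z = 123
  F = 93
  U = 8
  N = 294 + 3·123 + 3·93 − 6·8 = 894
  S = 277 + 6·123 − 4·93 + 894 = 1537
ΔS = 1537 − 1315 = 222; ΔU = 8 − 45 = -37
Score = 2·222 + (-3)·(-37) = 555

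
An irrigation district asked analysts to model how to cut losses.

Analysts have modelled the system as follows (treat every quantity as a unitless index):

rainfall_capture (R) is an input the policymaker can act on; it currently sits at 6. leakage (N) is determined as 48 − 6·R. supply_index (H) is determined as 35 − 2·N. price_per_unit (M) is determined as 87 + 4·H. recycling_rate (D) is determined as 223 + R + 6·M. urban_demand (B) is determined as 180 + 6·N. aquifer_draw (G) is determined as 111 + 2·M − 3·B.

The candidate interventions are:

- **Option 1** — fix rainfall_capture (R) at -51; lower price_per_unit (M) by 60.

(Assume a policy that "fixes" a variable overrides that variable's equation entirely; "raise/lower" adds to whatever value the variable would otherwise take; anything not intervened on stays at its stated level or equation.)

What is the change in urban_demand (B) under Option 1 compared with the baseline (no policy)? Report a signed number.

2052

Baseline:
  R = 6
  N = 48 − 6·6 = 12
  B = 180 + 6·12 = 252
Option 1 (R := -51, M − 60):
  R = -51
  N = 48 − 6·(-51) = 354
  B = 180 + 6·354 = 2304
Change in B: 2304 − 252 = 2052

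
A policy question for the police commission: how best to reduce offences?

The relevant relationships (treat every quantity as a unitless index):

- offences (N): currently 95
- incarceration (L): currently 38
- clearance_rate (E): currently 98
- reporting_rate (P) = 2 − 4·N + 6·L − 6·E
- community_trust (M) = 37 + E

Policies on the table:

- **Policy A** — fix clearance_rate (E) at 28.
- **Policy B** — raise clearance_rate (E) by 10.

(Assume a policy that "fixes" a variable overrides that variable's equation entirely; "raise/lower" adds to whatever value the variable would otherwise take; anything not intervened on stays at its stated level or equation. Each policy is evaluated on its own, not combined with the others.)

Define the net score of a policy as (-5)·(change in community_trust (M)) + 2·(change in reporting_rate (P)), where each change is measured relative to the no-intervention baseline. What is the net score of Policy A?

1190

Baseline:
  N = 95
  L = 38
  E = 98
  P = 2 − 4·95 + 6·38 − 6·98 = -738
  M = 37 + 98 = 135
Policy A (E := 28):
  N = 95
  L = 38
  E = 28
  P = 2 − 4·95 + 6·38 − 6·28 = -318
  M = 37 + 28 = 65
ΔM = 65 − 135 = -70; ΔP = -318 − (-738) = 420
Score = (-5)·(-70) + 2·420 = 1190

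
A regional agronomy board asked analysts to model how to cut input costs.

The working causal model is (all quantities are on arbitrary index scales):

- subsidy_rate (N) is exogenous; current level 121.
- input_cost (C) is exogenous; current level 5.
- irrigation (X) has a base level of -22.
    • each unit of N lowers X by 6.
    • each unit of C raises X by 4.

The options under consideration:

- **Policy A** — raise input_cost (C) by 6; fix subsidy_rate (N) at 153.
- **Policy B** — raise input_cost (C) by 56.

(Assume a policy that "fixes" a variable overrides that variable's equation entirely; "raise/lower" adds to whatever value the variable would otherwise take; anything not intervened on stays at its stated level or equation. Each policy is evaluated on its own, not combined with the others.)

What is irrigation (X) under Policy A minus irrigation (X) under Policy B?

Policy A (C + 6, N := 153):
  N = 153
  C = 5 + 6 = 11
  X = -22 − 6·153 + 4·11 = -896
Policy B (C + 56):
  N = 121
  C = 5 + 56 = 61
  X = -22 − 6·121 + 4·61 = -504
X: -896 − (-504) = -392

-392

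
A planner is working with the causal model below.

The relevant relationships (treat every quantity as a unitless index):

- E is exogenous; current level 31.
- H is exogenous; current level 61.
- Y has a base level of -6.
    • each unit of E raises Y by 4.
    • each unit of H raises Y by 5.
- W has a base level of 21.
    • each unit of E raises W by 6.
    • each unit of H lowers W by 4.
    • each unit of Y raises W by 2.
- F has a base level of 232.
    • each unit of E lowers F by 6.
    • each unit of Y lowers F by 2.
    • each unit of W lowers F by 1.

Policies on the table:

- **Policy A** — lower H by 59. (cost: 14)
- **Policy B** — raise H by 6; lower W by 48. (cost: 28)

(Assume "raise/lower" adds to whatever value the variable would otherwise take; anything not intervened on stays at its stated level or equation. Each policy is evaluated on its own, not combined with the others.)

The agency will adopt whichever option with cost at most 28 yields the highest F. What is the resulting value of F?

-665

Policy A (H − 59):
  E = 31
  H = 61 − 59 = 2
  Y = -6 + 4·31 + 5·2 = 128
  W = 21 + 6·31 − 4·2 + 2·128 = 455
  F = 232 − 6·31 − 2·128 − 455 = -665
Policy B (H + 6, W − 48):
  E = 31
  H = 61 + 6 = 67
  Y = -6 + 4·31 + 5·67 = 453
  W = 21 + 6·31 − 4·67 + 2·453 (−48 from intervention) = 797
  F = 232 − 6·31 − 2·453 − 797 = -1657
Comparing — Policy A: F=-665, Policy B: F=-1657. Highest is -665 (Policy A).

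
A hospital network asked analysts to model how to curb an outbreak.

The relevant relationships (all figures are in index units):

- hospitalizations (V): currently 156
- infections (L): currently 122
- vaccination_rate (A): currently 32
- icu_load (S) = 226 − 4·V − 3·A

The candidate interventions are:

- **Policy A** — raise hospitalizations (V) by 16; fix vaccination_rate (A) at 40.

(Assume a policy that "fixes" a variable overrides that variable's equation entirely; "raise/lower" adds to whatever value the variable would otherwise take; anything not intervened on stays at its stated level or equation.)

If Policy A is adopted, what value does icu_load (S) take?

-582

Policy A (V + 16, A := 40):
  V = 156 + 16 = 172
  A = 40
  S = 226 − 4·172 − 3·40 = -582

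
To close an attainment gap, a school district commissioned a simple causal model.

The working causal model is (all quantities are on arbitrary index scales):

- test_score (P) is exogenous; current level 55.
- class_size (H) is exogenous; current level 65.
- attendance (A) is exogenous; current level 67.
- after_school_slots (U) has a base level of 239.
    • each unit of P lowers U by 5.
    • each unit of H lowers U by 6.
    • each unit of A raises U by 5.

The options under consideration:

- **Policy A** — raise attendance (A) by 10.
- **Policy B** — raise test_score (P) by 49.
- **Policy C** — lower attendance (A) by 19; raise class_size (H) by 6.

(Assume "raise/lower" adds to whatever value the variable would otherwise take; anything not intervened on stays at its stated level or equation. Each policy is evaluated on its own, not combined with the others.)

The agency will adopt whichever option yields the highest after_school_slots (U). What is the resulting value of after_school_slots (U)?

Policy A (A + 10):
  P = 55
  H = 65
  A = 67 + 10 = 77
  U = 239 − 5·55 − 6·65 + 5·77 = -41
Policy B (P + 49):
  P = 55 + 49 = 104
  H = 65
  A = 67
  U = 239 − 5·104 − 6·65 + 5·67 = -336
Policy C (A − 19, H + 6):
  P = 55
  H = 65 + 6 = 71
  A = 67 − 19 = 48
  U = 239 − 5·55 − 6·71 + 5·48 = -222
Comparing — Policy A: U=-41, Policy B: U=-336, Policy C: U=-222. Highest is -41 (Policy A).

-41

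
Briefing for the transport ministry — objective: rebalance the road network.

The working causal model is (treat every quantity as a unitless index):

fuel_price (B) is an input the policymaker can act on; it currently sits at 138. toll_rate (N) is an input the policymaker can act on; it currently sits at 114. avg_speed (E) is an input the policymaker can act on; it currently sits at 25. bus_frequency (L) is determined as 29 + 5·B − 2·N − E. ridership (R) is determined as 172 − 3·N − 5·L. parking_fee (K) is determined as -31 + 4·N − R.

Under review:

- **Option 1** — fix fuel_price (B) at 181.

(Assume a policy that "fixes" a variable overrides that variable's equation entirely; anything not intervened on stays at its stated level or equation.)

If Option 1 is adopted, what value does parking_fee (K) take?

4000

Option 1 (B := 181):
  B = 181
  N = 114
  E = 25
  L = 29 + 5·181 − 2·114 − 25 = 681
  R = 172 − 3·114 − 5·681 = -3575
  K = -31 + 4·114 − (-3575) = 4000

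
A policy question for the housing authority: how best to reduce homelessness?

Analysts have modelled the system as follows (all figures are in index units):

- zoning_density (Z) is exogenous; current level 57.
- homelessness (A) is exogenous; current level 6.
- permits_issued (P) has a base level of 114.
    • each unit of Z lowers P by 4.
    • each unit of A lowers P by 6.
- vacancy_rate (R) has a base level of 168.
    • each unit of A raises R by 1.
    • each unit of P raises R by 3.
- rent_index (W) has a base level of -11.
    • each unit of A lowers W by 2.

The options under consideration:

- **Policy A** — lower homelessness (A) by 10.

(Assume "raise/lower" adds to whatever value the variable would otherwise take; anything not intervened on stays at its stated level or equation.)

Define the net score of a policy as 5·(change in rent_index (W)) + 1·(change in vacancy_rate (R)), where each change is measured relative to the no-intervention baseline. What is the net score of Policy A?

270

Baseline:
  Z = 57
  A = 6
  P = 114 − 4·57 − 6·6 = -150
  R = 168 + 6 + 3·(-150) = -276
  W = -11 − 2·6 = -23
Policy A (A − 10):
  Z = 57
  A = 6 − 10 = -4
  P = 114 − 4·57 − 6·(-4) = -90
  R = 168 + (-4) + 3·(-90) = -106
  W = -11 − 2·(-4) = -3
ΔW = -3 − (-23) = 20; ΔR = -106 − (-276) = 170
Score = 5·20 + 1·170 = 270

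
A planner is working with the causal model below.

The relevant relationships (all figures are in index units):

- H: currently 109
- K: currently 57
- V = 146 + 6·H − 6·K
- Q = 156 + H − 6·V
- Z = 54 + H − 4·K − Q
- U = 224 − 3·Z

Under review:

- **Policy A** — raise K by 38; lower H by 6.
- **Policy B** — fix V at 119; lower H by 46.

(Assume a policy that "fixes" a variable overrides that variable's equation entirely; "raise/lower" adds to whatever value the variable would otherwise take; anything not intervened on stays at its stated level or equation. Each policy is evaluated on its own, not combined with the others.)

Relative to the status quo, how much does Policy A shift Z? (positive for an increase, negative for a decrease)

-1736

Baseline:
  H = 109
  K = 57
  V = 146 + 6·109 − 6·57 = 458
  Q = 156 + 109 − 6·458 = -2483
  Z = 54 + 109 − 4·57 − (-2483) = 2418
Policy A (K + 38, H − 6):
  H = 109 − 6 = 103
  K = 57 + 38 = 95
  V = 146 + 6·103 − 6·95 = 194
  Q = 156 + 103 − 6·194 = -905
  Z = 54 + 103 − 4·95 − (-905) = 682
Change in Z: 682 − 2418 = -1736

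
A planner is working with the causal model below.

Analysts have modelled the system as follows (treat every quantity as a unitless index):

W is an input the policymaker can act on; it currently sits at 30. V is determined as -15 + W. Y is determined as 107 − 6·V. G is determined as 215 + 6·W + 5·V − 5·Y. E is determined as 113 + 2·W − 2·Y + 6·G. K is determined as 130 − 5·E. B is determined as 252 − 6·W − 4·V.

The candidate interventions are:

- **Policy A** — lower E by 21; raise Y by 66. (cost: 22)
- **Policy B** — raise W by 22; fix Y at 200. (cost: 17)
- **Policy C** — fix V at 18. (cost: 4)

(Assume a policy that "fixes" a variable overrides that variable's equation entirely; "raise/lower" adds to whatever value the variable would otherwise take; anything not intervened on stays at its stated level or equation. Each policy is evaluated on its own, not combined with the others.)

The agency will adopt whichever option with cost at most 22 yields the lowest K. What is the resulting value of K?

Policy A (E − 21, Y + 66):
  W = 30
  V = -15 + 30 = 15
  Y = 107 − 6·15 (+66 from intervention) = 83
  G = 215 + 6·30 + 5·15 − 5·83 = 55
  E = 113 + 2·30 − 2·83 + 6·55 (−21 from intervention) = 316
  K = 130 − 5·316 = -1450
Policy B (W + 22, Y := 200):
  W = 30 + 22 = 52
  V = -15 + 52 = 37
  Y = 200
  G = 215 + 6·52 + 5·37 − 5·200 = -288
  E = 113 + 2·52 − 2·200 + 6·(-288) = -1911
  K = 130 − 5·(-1911) = 9685
Policy C (V := 18):
  W = 30
  V = 18
  Y = 107 − 6·18 = -1
  G = 215 + 6·30 + 5·18 − 5·(-1) = 490
  E = 113 + 2·30 − 2·(-1) + 6·490 = 3115
  K = 130 − 5·3115 = -15445
Comparing — Policy A: K=-1450, Policy B: K=9685, Policy C: K=-15445. Lowest is -15445 (Policy C).

-15445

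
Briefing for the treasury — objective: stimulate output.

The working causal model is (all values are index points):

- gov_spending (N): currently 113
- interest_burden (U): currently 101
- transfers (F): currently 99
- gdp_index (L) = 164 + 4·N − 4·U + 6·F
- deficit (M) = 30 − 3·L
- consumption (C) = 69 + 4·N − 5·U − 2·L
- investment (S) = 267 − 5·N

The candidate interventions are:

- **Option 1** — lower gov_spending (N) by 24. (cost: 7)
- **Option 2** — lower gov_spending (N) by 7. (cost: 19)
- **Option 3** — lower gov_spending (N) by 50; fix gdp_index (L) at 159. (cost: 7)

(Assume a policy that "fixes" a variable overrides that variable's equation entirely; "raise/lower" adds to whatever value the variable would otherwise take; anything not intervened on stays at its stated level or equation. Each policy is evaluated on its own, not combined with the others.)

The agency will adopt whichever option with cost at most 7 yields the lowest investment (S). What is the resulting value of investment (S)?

Option 1 (N − 24):
  N = 113 − 24 = 89
  S = 267 − 5·89 = -178
Option 3 (N − 50, L := 159):
  N = 113 − 50 = 63
  S = 267 − 5·63 = -48
Comparing — Option 1: S=-178, Option 3: S=-48. Lowest is -178 (Option 1).

-178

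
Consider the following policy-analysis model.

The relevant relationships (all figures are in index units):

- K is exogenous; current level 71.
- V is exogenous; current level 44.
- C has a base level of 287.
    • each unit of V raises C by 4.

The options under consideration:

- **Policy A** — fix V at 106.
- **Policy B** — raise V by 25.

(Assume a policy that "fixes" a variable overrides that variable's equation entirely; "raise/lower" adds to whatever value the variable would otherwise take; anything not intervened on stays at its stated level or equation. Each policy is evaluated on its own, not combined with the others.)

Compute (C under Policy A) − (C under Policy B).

148

Policy A (V := 106):
  V = 106
  C = 287 + 4·106 = 711
Policy B (V + 25):
  V = 44 + 25 = 69
  C = 287 + 4·69 = 563
C: 711 − 563 = 148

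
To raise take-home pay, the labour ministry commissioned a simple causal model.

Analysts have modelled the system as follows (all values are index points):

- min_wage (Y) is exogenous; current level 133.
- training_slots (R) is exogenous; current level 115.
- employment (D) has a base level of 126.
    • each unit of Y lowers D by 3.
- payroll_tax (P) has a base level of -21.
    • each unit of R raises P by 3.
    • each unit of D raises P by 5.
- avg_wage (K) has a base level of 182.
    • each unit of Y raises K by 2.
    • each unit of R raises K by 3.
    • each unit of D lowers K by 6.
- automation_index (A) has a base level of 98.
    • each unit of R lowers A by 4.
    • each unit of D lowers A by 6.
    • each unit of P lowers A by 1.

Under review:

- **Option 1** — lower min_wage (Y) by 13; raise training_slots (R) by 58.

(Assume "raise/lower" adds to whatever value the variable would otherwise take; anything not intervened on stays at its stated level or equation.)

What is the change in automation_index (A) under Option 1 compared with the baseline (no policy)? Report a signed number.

Baseline:
  Y = 133
  R = 115
  D = 126 − 3·133 = -273
  P = -21 + 3·115 + 5·(-273) = -1041
  A = 98 − 4·115 − 6·(-273) − (-1041) = 2317
Option 1 (Y − 13, R + 58):
  Y = 133 − 13 = 120
  R = 115 + 58 = 173
  D = 126 − 3·120 = -234
  P = -21 + 3·173 + 5·(-234) = -672
  A = 98 − 4·173 − 6·(-234) − (-672) = 1482
Change in A: 1482 − 2317 = -835

-835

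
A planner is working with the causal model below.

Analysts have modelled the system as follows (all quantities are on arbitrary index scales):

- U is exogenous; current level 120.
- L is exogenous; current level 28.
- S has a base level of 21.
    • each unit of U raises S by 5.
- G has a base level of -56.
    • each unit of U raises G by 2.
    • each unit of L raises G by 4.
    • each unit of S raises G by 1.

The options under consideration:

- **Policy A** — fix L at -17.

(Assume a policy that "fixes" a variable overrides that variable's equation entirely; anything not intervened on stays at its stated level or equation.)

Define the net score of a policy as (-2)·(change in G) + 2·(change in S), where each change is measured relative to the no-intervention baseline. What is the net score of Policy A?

360

Baseline:
  U = 120
  L = 28
  S = 21 + 5·120 = 621
  G = -56 + 2·120 + 4·28 + 621 = 917
Policy A (L := -17):
  U = 120
  L = -17
  S = 21 + 5·120 = 621
  G = -56 + 2·120 + 4·(-17) + 621 = 737
ΔG = 737 − 917 = -180; ΔS = 621 − 621 = 0
Score = (-2)·(-180) + 2·0 = 360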